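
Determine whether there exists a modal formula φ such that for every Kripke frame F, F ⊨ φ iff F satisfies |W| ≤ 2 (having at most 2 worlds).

Any modally definable frame class is closed under disjoint unions.
Any modal formula valid on each of 3 disjoint one-world frames is valid on their disjoint union (validity is preserved under disjoint unions). Each one-world frame has |W|=1≤2, but the union has |W|=3.
Hence having at most 2 worlds is not modally definable.

No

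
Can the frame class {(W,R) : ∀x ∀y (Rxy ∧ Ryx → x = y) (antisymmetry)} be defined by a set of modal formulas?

Any modally definable frame class is closed under surjective bounded morphisms.
The 8-cycle (worlds s,t,u,v,w,x,y,z with s→t→u→v→w→x→y→z→s) is antisymmetric. Sending even-indexed worlds to • and odd-indexed worlds to ∘ is a surjective bounded morphism onto the two-world frame with •↔∘, which is not antisymmetric.
So the class is not modally definable.

No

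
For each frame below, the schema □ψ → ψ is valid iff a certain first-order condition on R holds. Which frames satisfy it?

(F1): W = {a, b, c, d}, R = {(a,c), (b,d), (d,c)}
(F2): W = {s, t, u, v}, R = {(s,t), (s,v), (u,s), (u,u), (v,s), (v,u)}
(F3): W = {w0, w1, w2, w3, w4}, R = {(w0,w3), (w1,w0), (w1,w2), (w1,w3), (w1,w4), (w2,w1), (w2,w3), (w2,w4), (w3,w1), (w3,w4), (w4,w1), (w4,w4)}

none

Frame correspondent (Sahlqvist): ∀x Rxx — i.e. reflexivity.
(F1): fails — world a does not see itself.
(F2): fails — world s does not see itself.
(F3): fails — world w0 does not see itself.
Valid on no frame.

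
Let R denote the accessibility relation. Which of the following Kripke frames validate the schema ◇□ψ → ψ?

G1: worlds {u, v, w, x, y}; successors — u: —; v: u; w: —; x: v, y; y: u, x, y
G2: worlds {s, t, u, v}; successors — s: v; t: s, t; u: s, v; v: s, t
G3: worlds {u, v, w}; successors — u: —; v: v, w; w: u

This is the axiom for symmetry; its first-order frame correspondent is ∀x ∀y (Rxy → Ryx).
G1: fails — Rvu but not Ruv.
G2: fails — Ruv but not Rvu.
G3: fails — Rwu but not Ruw.

none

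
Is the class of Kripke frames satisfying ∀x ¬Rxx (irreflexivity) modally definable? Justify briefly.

No

Any modally definable frame class is closed under surjective bounded morphisms.
The 2-cycle (worlds a,b with a→b→a) is irreflexive, and the map sending every world to a single reflexive point • is a surjective bounded morphism (forth: every edge maps to (•,•); back: every world has a successor). So any modal formula valid on the 2-cycle is also valid on the reflexive point, which is not irreflexive.
So the class is not modally definable.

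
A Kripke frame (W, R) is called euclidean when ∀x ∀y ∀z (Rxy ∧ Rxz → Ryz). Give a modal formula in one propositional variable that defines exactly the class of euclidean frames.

◇s → □◇s

This is the Euclidean property; the standard corresponding axiom is 5: ◇s → □◇s.
Suppose ◇s→□◇s is valid. Take Rxy, Rxz and set V(s)={y}. Then ◇s at x, so □◇s at x, so ◇s at z, so some w with Rzw has s; w=y, i.e. Rzy. By symmetry of the argument, Ryz.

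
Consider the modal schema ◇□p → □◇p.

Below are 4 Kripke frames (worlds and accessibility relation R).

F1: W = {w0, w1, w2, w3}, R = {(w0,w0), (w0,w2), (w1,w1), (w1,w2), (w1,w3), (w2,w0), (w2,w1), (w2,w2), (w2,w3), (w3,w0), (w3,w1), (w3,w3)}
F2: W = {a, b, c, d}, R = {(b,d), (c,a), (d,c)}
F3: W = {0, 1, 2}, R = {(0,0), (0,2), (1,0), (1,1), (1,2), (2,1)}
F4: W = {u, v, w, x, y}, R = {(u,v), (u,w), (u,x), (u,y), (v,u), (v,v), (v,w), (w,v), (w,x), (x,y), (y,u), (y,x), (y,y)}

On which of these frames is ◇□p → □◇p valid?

F1

The schema corresponds to convergence: ∀x ∀y ∀z (Rxy ∧ Rxz → ∃w (Ryw ∧ Rzw)).
F1: holds.
F2: fails — Rca and Rca but a and a have no common successor.
F3: fails — R00 and R02 but 0 and 2 have no common successor.
F4: fails — Ruv and Rux but v and x have no common successor.
Valid on: F1.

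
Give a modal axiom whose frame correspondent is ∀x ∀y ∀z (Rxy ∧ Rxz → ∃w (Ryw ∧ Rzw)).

A defining formula is ◇□r → □◇r (the .2 axiom).
Suppose ◇□r→□◇r is valid. Take Rxy, Rxz and set V(r)={w : Ryw}. Then □r at y so ◇□r at x, so □◇r at x, so ◇r at z, giving w with Rzw and Ryw.

◇□r → □◇r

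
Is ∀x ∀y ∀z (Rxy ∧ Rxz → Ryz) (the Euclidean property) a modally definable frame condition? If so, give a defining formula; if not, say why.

This is a Sahlqvist condition; the 5 axiom ◇q → □◇q defines it.
Suppose ◇q→□◇q is valid. Take Rxy, Rxz and set V(q)={y}. Then ◇q at x, so □◇q at x, so ◇q at z, so some w with Rzw has q; w=y, i.e. Rzy. By symmetry of the argument, Ryz.

Definable; ◇q → □◇q defines it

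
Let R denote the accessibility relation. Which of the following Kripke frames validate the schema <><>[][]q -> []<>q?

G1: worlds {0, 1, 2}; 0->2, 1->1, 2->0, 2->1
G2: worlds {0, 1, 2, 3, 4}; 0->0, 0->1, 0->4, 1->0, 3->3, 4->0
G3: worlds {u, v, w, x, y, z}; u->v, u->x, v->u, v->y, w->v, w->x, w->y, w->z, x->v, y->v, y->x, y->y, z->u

The schema corresponds to a generalized confluence (Geach) condition: forall x forall y forall z ((x R^2 y & xRz) -> exists w (y R^2 w & zRw)).
G1: fails — 2R²1, 2R0 but no w with 1R²w and 0Rw.
G2: holds.
G3: fails — vR²x, vRu but no t with xR²t and uRt.

G2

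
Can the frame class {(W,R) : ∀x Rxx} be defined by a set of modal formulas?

Yes — defined by □p → p

Yes: it is reflexivity, defined by the T schema □p → p.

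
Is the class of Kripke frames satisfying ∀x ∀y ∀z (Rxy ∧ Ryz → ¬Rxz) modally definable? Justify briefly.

No

Any modally definable frame class is closed under surjective bounded morphisms.
The 3-cycle (worlds 0,1,2 with 0→1→2→0) is intransitive. Mapping every world to a single reflexive point • is a surjective bounded morphism; the reflexive point is not intransitive (R••∧R•• but R••).
So the class is not modally definable.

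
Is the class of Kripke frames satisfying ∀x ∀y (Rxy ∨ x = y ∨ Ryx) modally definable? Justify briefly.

Not modally definable

If a class were modally definable it would be closed under disjoint unions (Goldblatt–Thomason).
Take 2 disjoint single-world reflexive frames: each is trivially connected, but their disjoint union has 2 worlds with no edge between distinct components, so it is not connected.
Hence connectedness of R is not modally definable.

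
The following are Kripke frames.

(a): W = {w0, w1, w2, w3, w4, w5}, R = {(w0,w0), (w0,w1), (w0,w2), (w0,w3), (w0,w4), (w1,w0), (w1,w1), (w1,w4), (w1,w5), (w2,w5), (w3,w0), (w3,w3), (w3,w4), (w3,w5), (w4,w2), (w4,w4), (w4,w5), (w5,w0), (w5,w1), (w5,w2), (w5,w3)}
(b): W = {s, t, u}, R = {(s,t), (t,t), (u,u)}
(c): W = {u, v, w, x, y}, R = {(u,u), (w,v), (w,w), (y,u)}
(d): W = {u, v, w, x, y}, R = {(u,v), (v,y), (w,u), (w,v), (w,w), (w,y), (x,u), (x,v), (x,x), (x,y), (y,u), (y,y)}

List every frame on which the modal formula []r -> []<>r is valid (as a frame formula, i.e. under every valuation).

Frame correspondent (Sahlqvist): forall x forall z (xRz -> exists w (xRw & zRw)) — i.e. a generalized confluence (Geach) condition.
(a): fails — w0Rw2 but no w with w0Rw and w2Rw.
(b): ✓.
(c): fails — wRv but no t with wRt and vRt.
(d): fails — uRv but no t with uRt and vRt.
Valid on: (b).

(b)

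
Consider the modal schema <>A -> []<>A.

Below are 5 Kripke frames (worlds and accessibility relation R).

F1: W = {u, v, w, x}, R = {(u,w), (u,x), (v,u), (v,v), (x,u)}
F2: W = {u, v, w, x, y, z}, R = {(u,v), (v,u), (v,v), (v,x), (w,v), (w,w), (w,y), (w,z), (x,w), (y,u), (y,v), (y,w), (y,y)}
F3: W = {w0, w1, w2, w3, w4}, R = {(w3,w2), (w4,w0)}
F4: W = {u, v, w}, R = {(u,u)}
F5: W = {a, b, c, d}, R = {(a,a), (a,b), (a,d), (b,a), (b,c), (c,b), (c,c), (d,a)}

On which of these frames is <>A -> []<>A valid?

F4

Frame correspondent (Sahlqvist): forall x forall y forall z (Rxy & Rxz -> Ryz) — i.e. the Euclidean property.
F1: fails — Ruw and Ruw but not Rww.
F2: fails — Rvu and Rvu but not Ruu.
F3: fails — Rw3w2 and Rw3w2 but not Rw2w2.
F4: holds.
F5: fails — Rab and Rab but not Rbb.
Valid on: F4.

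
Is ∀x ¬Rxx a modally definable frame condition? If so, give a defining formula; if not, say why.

Not definable by any modal formula

If a class were modally definable it would be closed under surjective bounded morphisms (Goldblatt–Thomason).
The 3-cycle (worlds a,b,c with a→b→c→a) is irreflexive, and the map sending every world to a single reflexive point • is a surjective bounded morphism (forth: every edge maps to (•,•); back: every world has a successor). So any modal formula valid on the 3-cycle is also valid on the reflexive point, which is not irreflexive.
So no modal formula (or set of formulas) defines exactly the irreflexive frames.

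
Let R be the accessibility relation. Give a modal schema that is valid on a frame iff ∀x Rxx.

This is reflexivity; the standard corresponding axiom is T: □s → s.

□s → s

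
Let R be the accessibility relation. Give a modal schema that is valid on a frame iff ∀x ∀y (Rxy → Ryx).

q → □◇q

A defining formula is q → □◇q (the B axiom).
Suppose q→□◇q is valid. Take Rxy and set V(q)={x}. Then q at x, so □◇q at x, so ◇q at y, so some z with Ryz has q; z=x, i.e. Ryx.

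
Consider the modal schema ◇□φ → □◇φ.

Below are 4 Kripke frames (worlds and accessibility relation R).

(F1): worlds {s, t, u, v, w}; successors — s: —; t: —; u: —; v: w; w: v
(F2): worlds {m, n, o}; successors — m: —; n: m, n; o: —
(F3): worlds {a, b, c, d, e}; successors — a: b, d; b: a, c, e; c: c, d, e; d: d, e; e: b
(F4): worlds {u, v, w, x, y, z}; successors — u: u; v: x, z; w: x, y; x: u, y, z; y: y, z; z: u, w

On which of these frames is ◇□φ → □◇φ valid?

This is the axiom for convergence; its first-order frame correspondent is ∀x ∀y ∀z (Rxy ∧ Rxz → ∃w (Ryw ∧ Rzw)).
(F1): satisfies the condition.
(F2): fails — Rnn and Rnm but n and m have no common successor.
(F3): fails — Rbc and Rbe but c and e have no common successor.
(F4): fails — Rxu and Rxy but u and y have no common successor.
Valid on: (F1).

(F1)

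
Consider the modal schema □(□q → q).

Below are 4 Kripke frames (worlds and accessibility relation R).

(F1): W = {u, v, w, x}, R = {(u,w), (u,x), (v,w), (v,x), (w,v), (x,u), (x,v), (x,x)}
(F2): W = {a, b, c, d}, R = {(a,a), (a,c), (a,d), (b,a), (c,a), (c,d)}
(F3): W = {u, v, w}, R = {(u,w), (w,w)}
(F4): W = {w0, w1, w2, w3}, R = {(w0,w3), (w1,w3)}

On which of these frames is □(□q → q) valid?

This is the axiom for shift-reflexivity; its first-order frame correspondent is ∀x ∀y (Rxy → Ryy).
(F1): fails — Ruw but not Rww.
(F2): fails — Rcd but not Rdd.
(F3): satisfies the condition.
(F4): fails — Rw0w3 but not Rw3w3.

(F3)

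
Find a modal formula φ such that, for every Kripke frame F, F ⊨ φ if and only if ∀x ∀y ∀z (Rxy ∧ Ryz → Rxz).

□p → □□p

A defining formula is □p → □□p (the 4 axiom).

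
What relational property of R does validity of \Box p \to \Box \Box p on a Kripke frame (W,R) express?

transitivity

Suppose □p→□□p is valid. Take Rxy, Ryz and set V(p)={w : Rxw}. Then □p at x, so □□p at x, so □p at y, so p at z, i.e. Rxz.
Conversely, on a frame with transitivity the schema holds at every world under every valuation.
Frame condition: \forall x \forall y \forall z (Rxy \wedge Ryz \to Rxz).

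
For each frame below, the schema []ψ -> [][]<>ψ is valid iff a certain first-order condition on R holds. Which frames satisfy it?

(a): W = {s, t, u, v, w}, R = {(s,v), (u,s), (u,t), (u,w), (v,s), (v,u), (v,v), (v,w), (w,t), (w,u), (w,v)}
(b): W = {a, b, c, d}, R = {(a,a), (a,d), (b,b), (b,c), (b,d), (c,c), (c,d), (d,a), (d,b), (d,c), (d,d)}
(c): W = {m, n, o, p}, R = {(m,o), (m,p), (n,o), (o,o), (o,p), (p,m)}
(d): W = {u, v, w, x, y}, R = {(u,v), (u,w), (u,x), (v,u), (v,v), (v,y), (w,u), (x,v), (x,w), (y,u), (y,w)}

(b)

This is the axiom for a generalized confluence (Geach) condition; its first-order frame correspondent is forall x forall z (x R^2 z -> exists w (xRw & zRw)).
(a): fails — sR²u but no w* with sRw* and uRw*.
(b): ✓.
(c): fails — mR²p but no w with mRw and pRw.
(d): fails — uR²w but no t with uRt and wRt.
Valid on: (b).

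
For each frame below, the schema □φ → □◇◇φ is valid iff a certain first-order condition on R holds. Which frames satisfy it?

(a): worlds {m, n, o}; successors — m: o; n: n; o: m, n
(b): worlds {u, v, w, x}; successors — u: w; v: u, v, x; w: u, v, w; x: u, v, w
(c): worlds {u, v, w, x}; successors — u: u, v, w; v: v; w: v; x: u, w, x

(a), (b)

Frame correspondent (Sahlqvist): ∀x ∀z (xRz → ∃w (xRw ∧ zR²w)) — i.e. a generalized confluence (Geach) condition.
(a): condition met.
(b): condition met.
(c): fails — xRw but no t with xRt and wR²t.
Valid on: (a), (b).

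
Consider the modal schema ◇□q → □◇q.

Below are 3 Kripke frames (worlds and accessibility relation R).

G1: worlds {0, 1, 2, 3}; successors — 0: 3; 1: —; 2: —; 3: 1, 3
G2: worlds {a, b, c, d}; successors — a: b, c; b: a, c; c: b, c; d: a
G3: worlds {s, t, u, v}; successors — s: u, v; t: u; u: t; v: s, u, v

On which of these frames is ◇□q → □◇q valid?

G2

The schema corresponds to convergence: ∀x ∀y ∀z (Rxy ∧ Rxz → ∃w (Ryw ∧ Rzw)).
G1: fails — R33 and R31 but 3 and 1 have no common successor.
G2: condition met.
G3: fails — Rsv and Rsu but v and u have no common successor.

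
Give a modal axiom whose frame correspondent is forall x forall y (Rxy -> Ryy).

□(□q → q)

The condition is shift-reflexivity. The T□ schema □(□q → q) defines it.
Suppose □(□q→q) is valid. Take Rxy and set V(q)={w : Ryw}. Then at y, □q holds; since □(□q→q) at x, □q→q at y, so q at y, i.e. Ryy.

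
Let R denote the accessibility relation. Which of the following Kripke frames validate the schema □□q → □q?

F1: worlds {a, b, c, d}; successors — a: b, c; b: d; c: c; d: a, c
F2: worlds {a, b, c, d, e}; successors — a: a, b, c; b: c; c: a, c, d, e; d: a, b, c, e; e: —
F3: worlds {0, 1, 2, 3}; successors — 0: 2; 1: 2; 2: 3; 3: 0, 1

This is the axiom for density; its first-order frame correspondent is ∀x ∀y (Rxy → ∃z (Rxz ∧ Rzy)).
F1: fails — Rab but no z with Raz and Rzb.
F2: satisfies the condition.
F3: fails — R31 but no z with R3z and Rz1.
Valid on: F2.

F2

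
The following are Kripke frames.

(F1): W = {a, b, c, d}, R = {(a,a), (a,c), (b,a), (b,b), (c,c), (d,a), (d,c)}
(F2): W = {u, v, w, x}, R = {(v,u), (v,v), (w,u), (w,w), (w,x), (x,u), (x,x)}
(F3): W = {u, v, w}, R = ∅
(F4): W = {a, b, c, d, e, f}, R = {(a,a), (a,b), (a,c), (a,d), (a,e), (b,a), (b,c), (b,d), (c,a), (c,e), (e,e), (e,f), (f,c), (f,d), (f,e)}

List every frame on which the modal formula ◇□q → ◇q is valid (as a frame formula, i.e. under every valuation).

(F1), (F3)

This is the axiom for a generalized confluence (Geach) condition; its first-order frame correspondent is ∀x ∀y (xRy → ∃w (yRw ∧ xRw)).
(F1): condition met.
(F2): fails — vRu but no t with uRt and vRt.
(F3): condition met.
(F4): fails — aRd but no w with dRw and aRw.
Valid on: (F1), (F3).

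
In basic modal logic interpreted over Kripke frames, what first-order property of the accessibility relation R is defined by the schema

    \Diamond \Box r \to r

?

symmetry: \forall x \forall y (Rxy \to Ryx)

Equivalently (dual form): r → □◇r.
Suppose r→□◇r is valid. Take Rxy and set V(r)={x}. Then r at x, so □◇r at x, so ◇r at y, so some z with Ryz has r; z=x, i.e. Ryx.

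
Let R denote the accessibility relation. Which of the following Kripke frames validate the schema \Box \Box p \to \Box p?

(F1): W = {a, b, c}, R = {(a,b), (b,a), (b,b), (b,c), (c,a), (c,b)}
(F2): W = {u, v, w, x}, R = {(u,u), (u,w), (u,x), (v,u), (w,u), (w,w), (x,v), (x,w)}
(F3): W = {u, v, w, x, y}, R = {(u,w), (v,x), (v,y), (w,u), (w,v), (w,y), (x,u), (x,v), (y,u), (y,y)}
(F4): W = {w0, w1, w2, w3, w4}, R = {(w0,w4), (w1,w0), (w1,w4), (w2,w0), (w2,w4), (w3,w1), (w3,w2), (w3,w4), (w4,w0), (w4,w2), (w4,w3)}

(F1)

Frame correspondent (Sahlqvist): \forall x \forall y (Rxy \to \exists z (Rxz \wedge Rzy)) — i.e. density.
(F1): holds.
(F2): fails — Rxv but no z with Rxz and Rzv.
(F3): fails — Ruw but no z with Ruz and Rzw.
(F4): fails — Rw0w4 but no z with Rw0z and Rzw4.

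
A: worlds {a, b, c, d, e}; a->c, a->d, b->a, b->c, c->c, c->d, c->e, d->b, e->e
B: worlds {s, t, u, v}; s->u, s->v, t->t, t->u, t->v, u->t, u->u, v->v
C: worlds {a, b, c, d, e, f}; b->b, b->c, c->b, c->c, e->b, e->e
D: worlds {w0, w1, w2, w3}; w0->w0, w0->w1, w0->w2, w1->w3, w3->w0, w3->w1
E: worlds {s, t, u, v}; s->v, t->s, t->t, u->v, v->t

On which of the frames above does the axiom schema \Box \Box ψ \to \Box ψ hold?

B, C

Frame correspondent (Sahlqvist): \forall x \forall y (Rxy \to \exists z (Rxz \wedge Rzy)) — i.e. density.
A: fails — Rba but no z with Rbz and Rza.
B: ✓.
C: ✓.
D: fails — Rw1w3 but no z with Rw1z and Rzw3.
E: fails — Ruv but no z with Ruz and Rzv.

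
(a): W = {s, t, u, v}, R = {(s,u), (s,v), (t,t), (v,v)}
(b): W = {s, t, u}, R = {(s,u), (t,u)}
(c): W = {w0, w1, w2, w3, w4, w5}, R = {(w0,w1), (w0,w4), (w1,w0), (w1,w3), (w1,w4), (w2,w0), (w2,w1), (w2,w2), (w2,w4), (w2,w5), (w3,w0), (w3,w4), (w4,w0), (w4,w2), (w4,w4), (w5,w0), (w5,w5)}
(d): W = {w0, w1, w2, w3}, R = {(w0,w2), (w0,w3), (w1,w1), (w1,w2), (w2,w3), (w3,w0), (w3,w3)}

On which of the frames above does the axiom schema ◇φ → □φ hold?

This is the axiom for partial functionality; its first-order frame correspondent is ∀x ∀y ∀z (Rxy ∧ Rxz → y = z).
(a): fails — s sees both u and v.
(b): holds.
(c): fails — w0 sees both w1 and w4.
(d): fails — w0 sees both w2 and w3.
Valid on: (b).

(b)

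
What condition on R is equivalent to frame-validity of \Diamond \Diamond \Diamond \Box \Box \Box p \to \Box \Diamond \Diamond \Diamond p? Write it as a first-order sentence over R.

\forall x \forall y \forall z ((x R^3 y \wedge xRz) \to \exists w (y R^3 w \wedge z R^3 w))

This is a Sahlqvist (Geach-type) schema ◇^3□^3p → □^1◇^3p.
Minimal-valuation argument: fix x; take any y with xR^3y and any z with xR^1z. Set V(p) to the set of worlds R-reachable from y in exactly 3 steps. Then □^3p holds at y, so the antecedent holds at x; validity forces ◇^3p at z, giving a w with zR^3w and yR^3w.
First-order correspondent: \forall x \forall y \forall z ((x R^3 y \wedge xRz) \to \exists w (y R^3 w \wedge z R^3 w)).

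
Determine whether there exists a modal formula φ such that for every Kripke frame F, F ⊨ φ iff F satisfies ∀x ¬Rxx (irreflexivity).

Not definable by any modal formula

Any modally definable frame class is closed under surjective bounded morphisms.
The 5-cycle (worlds s,t,u,v,w with s→t→u→v→w→s) is irreflexive, and the map sending every world to a single reflexive point • is a surjective bounded morphism (forth: every edge maps to (•,•); back: every world has a successor). So any modal formula valid on the 5-cycle is also valid on the reflexive point, which is not irreflexive.
Hence irreflexivity is not modally definable.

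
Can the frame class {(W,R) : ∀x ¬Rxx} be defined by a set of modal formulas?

Any modally definable frame class is closed under surjective bounded morphisms.
The 4-cycle (worlds s,t,u,v with s→t→u→v→s) is irreflexive, and the map sending every world to a single reflexive point • is a surjective bounded morphism (forth: every edge maps to (•,•); back: every world has a successor). So any modal formula valid on the 4-cycle is also valid on the reflexive point, which is not irreflexive.
Hence irreflexivity is not modally definable.

Not modally definable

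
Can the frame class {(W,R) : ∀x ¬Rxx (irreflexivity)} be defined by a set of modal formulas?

No — not modally definable

Modal frame validity is preserved under surjective bounded morphisms.
The 2-cycle (worlds s,t with s→t→s) is irreflexive, and the map sending every world to a single reflexive point • is a surjective bounded morphism (forth: every edge maps to (•,•); back: every world has a successor). So any modal formula valid on the 2-cycle is also valid on the reflexive point, which is not irreflexive.
So the class is not modally definable.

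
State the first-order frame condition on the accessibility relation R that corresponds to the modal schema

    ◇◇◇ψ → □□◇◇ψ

This is a Sahlqvist (Geach-type) schema ◇^3□^0ψ → □^2◇^2ψ.
Minimal-valuation argument: fix x; take any y with xR^3y and any z with xR^2z. Set V(ψ) to the set of worlds R-reachable from y in exactly 0 steps. Then □^0ψ holds at y, so the antecedent holds at x; validity forces ◇^2ψ at z, giving a w with zR^2w and yR^0w.
First-order correspondent: ∀x ∀y ∀z ((xR³y ∧ xR²z) → ∃w (y = w ∧ zR²w)).

∀x ∀y ∀z ((xR³y ∧ xR²z) → ∃w (y = w ∧ zR²w))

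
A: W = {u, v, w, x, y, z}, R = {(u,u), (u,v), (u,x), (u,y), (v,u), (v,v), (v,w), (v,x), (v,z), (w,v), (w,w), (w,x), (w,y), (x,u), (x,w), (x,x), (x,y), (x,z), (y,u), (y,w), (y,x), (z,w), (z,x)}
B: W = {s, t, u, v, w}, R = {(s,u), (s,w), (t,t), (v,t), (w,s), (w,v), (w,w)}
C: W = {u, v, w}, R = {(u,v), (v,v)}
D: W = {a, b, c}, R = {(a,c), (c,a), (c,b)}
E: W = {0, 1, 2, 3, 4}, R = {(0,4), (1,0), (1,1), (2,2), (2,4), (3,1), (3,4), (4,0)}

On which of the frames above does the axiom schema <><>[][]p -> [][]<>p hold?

This is the axiom for a generalized confluence (Geach) condition; its first-order frame correspondent is forall x forall y forall z ((x R^2 y & x R^2 z) -> exists w (y R^2 w & zRw)).
A: condition met.
B: fails — sR²s, sR²v but no w* with sR²w* and vRw*.
C: condition met.
D: fails — aR²a, aR²a but no w with aR²w and aRw.
E: fails — 0R²0, 0R²0 but no w with 0R²w and 0Rw.
Valid on: A, C.

A, C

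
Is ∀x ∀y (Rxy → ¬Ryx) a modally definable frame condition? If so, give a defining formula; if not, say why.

Not definable by any modal formula

Any modally definable frame class is closed under surjective bounded morphisms.
The 4-cycle (worlds s,t,u,v with s→t→u→v→s) is asymmetric. Mapping every world to a single reflexive point • is a surjective bounded morphism, and the reflexive point is not asymmetric (R•• but asymmetry requires ¬R••).
So the class is not modally definable.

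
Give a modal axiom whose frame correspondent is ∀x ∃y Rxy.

□r → ◇r

The condition is seriality. The D schema □r → ◇r defines it.
Suppose □r→◇r is valid. At any x set V(r)=W. Then □r at x, so ◇r at x, so x has a successor.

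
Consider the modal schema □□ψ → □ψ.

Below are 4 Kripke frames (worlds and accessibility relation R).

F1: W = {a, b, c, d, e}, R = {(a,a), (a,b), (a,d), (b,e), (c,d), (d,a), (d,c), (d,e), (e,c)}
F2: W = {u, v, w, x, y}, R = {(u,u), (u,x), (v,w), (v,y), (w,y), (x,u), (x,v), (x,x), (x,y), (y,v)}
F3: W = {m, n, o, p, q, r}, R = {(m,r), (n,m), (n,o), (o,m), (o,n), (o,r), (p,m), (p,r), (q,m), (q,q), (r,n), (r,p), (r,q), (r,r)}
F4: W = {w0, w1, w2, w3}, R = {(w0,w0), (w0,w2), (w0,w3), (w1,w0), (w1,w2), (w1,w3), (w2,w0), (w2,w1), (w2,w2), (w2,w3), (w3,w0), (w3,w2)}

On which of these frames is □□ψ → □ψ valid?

F4

The schema corresponds to density: ∀x ∀y (Rxy → ∃z (Rxz ∧ Rzy)).
F1: fails — Rcd but no z with Rcz and Rzd.
F2: fails — Rvw but no z with Rvz and Rzw.
F3: fails — Rpm but no z with Rpz and Rzm.
F4: condition met.
Valid on: F4.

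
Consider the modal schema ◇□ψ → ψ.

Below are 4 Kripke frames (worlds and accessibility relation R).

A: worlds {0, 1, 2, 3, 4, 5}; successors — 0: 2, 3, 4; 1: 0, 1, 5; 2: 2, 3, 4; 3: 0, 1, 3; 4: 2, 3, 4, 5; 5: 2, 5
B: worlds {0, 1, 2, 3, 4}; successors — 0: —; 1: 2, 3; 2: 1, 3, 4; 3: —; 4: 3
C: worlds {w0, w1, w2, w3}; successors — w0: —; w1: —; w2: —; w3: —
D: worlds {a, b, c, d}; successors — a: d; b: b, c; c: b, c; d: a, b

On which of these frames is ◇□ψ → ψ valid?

C

This is the axiom for symmetry; its first-order frame correspondent is ∀x ∀y (Rxy → Ryx).
A: fails — R10 but not R01.
B: fails — R23 but not R32.
C: ✓.
D: fails — Rdb but not Rbd.
Valid on: C.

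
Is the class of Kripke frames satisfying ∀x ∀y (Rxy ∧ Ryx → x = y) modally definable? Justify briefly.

Modal frame validity is preserved under surjective bounded morphisms.
The 4-cycle (worlds w0,w1,w2,w3 with w0→w1→w2→w3→w0) is antisymmetric. Sending even-indexed worlds to a and odd-indexed worlds to b is a surjective bounded morphism onto the two-world frame with a↔b, which is not antisymmetric.
So the class is not modally definable.

Not definable by any modal formula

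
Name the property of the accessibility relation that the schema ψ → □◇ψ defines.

This is the B axiom.
It corresponds to symmetry: ∀x ∀y (Rxy → Ryx).

Symmetry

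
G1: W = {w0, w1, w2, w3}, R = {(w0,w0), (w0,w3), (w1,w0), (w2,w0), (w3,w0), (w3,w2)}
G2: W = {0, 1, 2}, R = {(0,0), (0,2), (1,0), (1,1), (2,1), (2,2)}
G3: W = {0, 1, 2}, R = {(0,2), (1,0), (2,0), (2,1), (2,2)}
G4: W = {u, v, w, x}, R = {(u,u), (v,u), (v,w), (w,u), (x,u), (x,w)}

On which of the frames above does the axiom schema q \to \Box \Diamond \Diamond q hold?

This is the axiom for a generalized confluence (Geach) condition; its first-order frame correspondent is \forall x \forall z (xRz \to \exists w (x = w \wedge z R^2 w)).
G1: fails — w1Rw0 but no w with w1=w and w0R²w.
G2: holds.
G3: holds.
G4: fails — vRu but no t with v=t and uR²t.
Valid on: G2, G3.

G2, G3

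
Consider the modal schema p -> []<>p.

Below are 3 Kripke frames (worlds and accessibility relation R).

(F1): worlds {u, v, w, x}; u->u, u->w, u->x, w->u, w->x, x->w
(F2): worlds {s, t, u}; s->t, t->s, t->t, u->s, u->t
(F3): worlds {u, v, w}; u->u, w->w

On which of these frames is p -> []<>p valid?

(F3)

This is the axiom for symmetry; its first-order frame correspondent is forall x forall y (Rxy -> Ryx).
(F1): fails — Rux but not Rxu.
(F2): fails — Rut but not Rtu.
(F3): satisfies the condition.
Valid on: (F3).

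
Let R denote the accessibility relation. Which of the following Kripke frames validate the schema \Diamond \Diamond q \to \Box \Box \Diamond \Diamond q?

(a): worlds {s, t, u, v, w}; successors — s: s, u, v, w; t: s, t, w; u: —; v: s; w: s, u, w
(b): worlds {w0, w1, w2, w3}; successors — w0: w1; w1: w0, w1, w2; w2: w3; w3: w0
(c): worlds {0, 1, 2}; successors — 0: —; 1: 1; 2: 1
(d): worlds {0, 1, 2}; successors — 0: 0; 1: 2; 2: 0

(c), (d)

Frame correspondent (Sahlqvist): \forall x \forall y \forall z ((x R^2 y \wedge x R^2 z) \to \exists w (y = w \wedge z R^2 w)) — i.e. a generalized confluence (Geach) condition.
(a): fails — sR²s, sR²u but no w* with s=w* and uR²w*.
(b): fails — w0R²w1, w0R²w2 but no w with w1=w and w2R²w.
(c): satisfies the condition.
(d): satisfies the condition.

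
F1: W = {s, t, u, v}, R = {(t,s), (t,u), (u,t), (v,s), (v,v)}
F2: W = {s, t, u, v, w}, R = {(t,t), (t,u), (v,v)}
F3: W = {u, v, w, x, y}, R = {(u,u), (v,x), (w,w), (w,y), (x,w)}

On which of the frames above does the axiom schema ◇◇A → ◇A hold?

F2

This is the axiom for transitivity; its first-order frame correspondent is ∀x ∀y ∀z (Rxy ∧ Ryz → Rxz).
F1: fails — Rut and Rts but not Rus.
F2: holds.
F3: fails — Rxw and Rwy but not Rxy.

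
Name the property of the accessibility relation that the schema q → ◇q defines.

reflexivity: ∀x Rxx

Equivalently (dual form): □q → q.
Suppose □q→q is valid. At any x set V(q)={w : Rxw}. Then □q holds at x, so q holds at x, i.e. Rxx.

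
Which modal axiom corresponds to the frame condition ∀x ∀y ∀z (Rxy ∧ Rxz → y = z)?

◇q → □q

This is partial functionality; the standard corresponding axiom is CD: ◇q → □q.
Suppose ◇q→□q is valid. Take Rxy, Rxz and set V(q)={y}. Then ◇q at x, so □q at x, so q at z, i.e. z=y.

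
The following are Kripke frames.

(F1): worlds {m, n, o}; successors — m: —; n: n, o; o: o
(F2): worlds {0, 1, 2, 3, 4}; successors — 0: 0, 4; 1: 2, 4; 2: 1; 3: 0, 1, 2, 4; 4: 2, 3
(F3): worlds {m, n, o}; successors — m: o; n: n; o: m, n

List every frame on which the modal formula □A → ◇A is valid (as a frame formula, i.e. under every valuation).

The schema corresponds to seriality: ∀x ∃y Rxy.
(F1): fails — world m has no successor.
(F2): satisfies the condition.
(F3): satisfies the condition.

(F2), (F3)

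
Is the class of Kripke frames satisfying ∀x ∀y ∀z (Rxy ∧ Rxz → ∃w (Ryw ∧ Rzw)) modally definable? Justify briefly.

Yes — defined by ◇□q → □◇q

This is a Sahlqvist condition; the .2 axiom ◇□q → □◇q defines it.
Suppose ◇□q→□◇q is valid. Take Rxy, Rxz and set V(q)={w : Ryw}. Then □q at y so ◇□q at x, so □◇q at x, so ◇q at z, giving w with Rzw and Ryw.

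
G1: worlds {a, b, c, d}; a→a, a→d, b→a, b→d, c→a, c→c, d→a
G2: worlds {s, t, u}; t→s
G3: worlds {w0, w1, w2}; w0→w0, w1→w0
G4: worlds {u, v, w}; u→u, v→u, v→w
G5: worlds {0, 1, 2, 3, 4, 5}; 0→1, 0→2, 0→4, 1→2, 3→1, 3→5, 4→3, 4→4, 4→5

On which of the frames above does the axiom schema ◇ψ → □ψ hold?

G2, G3

The schema corresponds to partial functionality: ∀x ∀y ∀z (Rxy ∧ Rxz → y = z).
G1: fails — a sees both a and d.
G2: satisfies the condition.
G3: satisfies the condition.
G4: fails — v sees both u and w.
G5: fails — 0 sees both 1 and 2.
Valid on: G2, G3.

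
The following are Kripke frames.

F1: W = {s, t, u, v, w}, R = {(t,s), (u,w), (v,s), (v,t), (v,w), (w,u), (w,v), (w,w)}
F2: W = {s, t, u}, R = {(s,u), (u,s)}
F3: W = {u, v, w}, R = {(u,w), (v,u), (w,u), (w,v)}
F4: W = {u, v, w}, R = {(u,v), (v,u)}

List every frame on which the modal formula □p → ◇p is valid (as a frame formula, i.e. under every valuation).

F3

Frame correspondent (Sahlqvist): ∀x ∃y Rxy — i.e. seriality.
F1: fails — world s has no successor.
F2: fails — world t has no successor.
F3: satisfies the condition.
F4: fails — world w has no successor.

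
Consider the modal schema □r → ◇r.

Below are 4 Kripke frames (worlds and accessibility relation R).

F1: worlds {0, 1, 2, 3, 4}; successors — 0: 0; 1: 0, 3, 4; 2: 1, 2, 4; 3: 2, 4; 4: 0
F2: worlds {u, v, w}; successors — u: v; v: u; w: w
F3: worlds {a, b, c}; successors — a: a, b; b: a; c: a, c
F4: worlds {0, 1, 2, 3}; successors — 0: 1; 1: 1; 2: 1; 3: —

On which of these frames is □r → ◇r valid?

F1, F2, F3

The schema corresponds to seriality: ∀x ∃y Rxy.
F1: condition met.
F2: condition met.
F3: condition met.
F4: fails — world 3 has no successor.
Valid on: F1, F2, F3.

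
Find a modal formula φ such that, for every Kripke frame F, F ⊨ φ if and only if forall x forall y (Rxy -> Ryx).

p → □◇p

This is symmetry; the standard corresponding axiom is B: p → □◇p.
Suppose p→□◇p is valid. Take Rxy and set V(p)={x}. Then p at x, so □◇p at x, so ◇p at y, so some z with Ryz has p; z=x, i.e. Ryx.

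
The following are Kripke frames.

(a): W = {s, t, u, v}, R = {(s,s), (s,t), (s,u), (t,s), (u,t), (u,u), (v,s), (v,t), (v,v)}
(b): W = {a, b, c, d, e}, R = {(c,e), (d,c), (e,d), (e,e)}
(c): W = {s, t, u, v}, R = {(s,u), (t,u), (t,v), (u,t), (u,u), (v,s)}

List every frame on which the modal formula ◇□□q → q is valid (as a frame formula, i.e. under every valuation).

Frame correspondent (Sahlqvist): ∀x ∀y (xRy → ∃w (yR²w ∧ x = w)) — i.e. a generalized confluence (Geach) condition.
(a): fails — vRs but no w with sR²w and v=w.
(b): condition met.
(c): fails — sRu but no w with uR²w and s=w.

(b)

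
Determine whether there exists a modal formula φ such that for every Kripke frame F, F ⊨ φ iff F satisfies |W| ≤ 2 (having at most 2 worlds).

If a class were modally definable it would be closed under disjoint unions (Goldblatt–Thomason).
Any modal formula valid on each of 3 disjoint one-world frames is valid on their disjoint union (validity is preserved under disjoint unions). Each one-world frame has |W|=1≤2, but the union has |W|=3.
So no modal formula (or set of formulas) defines exactly the |W|≤2 frames.

Not modally definable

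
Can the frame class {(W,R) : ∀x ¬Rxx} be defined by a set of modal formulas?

Any modally definable frame class is closed under surjective bounded morphisms.
The 5-cycle (worlds 0,1,2,3,4 with 0→1→2→3→4→0) is irreflexive, and the map sending every world to a single reflexive point • is a surjective bounded morphism (forth: every edge maps to (•,•); back: every world has a successor). So any modal formula valid on the 5-cycle is also valid on the reflexive point, which is not irreflexive.
So no modal formula (or set of formulas) defines exactly the irreflexive frames.

Not modally definable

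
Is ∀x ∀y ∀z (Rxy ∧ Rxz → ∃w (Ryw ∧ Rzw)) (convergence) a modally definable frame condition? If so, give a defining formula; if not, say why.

Definable; ◇□p → □◇p defines it

The condition is convergence. A defining modal formula is ◇□p → □◇p.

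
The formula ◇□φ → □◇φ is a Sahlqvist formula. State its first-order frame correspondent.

This is the .2 axiom.
It corresponds to convergence: ∀x ∀y ∀z (Rxy ∧ Rxz → ∃w (Ryw ∧ Rzw)).

convergence: ∀x ∀y ∀z (Rxy ∧ Rxz → ∃w (Ryw ∧ Rzw))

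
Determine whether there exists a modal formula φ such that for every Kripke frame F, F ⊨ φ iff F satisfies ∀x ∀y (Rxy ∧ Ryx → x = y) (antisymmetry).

If a class were modally definable it would be closed under surjective bounded morphisms (Goldblatt–Thomason).
The 6-cycle (worlds w0,w1,w2,w3,w4,w5 with w0→w1→w2→w3→w4→w5→w0) is antisymmetric. Sending even-indexed worlds to • and odd-indexed worlds to ∘ is a surjective bounded morphism onto the two-world frame with •↔∘, which is not antisymmetric.
So the class is not modally definable.

Not definable by any modal formula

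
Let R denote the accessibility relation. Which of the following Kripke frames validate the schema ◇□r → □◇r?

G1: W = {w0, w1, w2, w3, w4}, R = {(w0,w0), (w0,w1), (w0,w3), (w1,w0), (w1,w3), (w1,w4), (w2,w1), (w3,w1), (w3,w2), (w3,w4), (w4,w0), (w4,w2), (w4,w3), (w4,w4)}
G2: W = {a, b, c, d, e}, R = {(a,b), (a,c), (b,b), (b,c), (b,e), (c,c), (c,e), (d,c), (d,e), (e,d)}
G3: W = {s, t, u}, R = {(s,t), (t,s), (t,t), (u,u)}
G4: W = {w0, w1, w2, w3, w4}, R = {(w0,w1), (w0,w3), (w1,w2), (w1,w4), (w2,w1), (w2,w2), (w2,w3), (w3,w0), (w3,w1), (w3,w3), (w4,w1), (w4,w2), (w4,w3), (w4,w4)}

The schema corresponds to convergence: ∀x ∀y ∀z (Rxy ∧ Rxz → ∃w (Ryw ∧ Rzw)).
G1: fails — Rw3w1 and Rw3w2 but w1 and w2 have no common successor.
G2: fails — Rbc and Rbe but c and e have no common successor.
G3: holds.
G4: fails — Rw0w1 and Rw0w3 but w1 and w3 have no common successor.
Valid on: G3.

G3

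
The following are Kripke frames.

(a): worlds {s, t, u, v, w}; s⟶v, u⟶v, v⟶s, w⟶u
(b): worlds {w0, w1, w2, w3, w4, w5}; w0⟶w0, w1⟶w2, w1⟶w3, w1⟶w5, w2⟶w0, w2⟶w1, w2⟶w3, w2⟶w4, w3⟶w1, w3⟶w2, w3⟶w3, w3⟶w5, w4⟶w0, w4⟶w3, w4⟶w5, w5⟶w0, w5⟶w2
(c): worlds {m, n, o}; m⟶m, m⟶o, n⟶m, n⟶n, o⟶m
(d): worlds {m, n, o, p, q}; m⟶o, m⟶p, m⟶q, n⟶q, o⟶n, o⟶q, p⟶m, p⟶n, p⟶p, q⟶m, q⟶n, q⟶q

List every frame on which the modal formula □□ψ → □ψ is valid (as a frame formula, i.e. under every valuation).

Frame correspondent (Sahlqvist): ∀x ∀y (Rxy → ∃z (Rxz ∧ Rzy)) — i.e. density.
(a): fails — Ruv but no z with Ruz and Rzv.
(b): fails — Rw2w4 but no z with Rw2z and Rzw4.
(c): satisfies the condition.
(d): fails — Rmo but no z with Rmz and Rzo.
Valid on: (c).

(c)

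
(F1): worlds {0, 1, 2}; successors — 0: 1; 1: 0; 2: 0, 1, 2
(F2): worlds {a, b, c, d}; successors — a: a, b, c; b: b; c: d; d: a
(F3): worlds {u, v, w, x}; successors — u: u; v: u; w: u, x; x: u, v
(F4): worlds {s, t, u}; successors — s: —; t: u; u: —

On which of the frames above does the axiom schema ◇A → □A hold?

The schema corresponds to partial functionality: ∀x ∀y ∀z (Rxy ∧ Rxz → y = z).
(F1): fails — 2 sees both 0 and 1.
(F2): fails — a sees both a and b.
(F3): fails — w sees both u and x.
(F4): ✓.

(F4)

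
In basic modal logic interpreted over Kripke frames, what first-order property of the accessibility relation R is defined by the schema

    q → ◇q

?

This is frame-equivalent to □q → q (substitute ¬q for q and contrapose).
Suppose □q→q is valid. At any x set V(q)={w : Rxw}. Then □q holds at x, so q holds at x, i.e. Rxx.

Reflexivity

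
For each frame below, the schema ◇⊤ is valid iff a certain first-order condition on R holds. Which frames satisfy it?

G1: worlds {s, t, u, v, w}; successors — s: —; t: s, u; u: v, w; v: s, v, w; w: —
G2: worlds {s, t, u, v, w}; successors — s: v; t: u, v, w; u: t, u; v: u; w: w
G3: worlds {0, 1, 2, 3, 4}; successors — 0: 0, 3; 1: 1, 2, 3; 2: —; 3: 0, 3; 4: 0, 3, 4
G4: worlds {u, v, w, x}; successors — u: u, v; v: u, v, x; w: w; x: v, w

G2, G4

The schema corresponds to seriality: ∀x ∃y Rxy.
G1: fails — world s has no successor.
G2: holds.
G3: fails — world 2 has no successor.
G4: holds.
Valid on: G2, G4.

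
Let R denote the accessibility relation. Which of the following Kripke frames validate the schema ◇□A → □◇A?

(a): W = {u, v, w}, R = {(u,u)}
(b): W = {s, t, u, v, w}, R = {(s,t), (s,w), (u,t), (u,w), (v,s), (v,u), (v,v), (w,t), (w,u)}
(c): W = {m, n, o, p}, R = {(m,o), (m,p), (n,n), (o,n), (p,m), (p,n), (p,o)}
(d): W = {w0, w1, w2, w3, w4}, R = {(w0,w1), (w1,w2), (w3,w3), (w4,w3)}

(a)

This is the axiom for convergence; its first-order frame correspondent is ∀x ∀y ∀z (Rxy ∧ Rxz → ∃w (Ryw ∧ Rzw)).
(a): condition met.
(b): fails — Rsw and Rst but w and t have no common successor.
(c): fails — Rpm and Rpn but m and n have no common successor.
(d): fails — Rw1w2 and Rw1w2 but w2 and w2 have no common successor.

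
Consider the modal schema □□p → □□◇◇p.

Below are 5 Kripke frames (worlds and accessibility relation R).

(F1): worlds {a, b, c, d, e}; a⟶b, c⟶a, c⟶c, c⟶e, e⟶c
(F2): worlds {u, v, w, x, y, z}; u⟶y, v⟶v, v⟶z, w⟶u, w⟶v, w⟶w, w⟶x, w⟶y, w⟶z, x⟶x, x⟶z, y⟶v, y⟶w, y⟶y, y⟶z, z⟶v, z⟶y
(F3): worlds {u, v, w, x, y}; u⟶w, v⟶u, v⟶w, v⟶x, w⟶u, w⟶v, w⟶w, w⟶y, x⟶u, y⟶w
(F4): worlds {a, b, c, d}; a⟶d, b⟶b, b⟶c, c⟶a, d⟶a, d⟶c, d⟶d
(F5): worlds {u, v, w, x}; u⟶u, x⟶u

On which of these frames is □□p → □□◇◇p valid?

The schema corresponds to a generalized confluence (Geach) condition: ∀x ∀z (xR²z → ∃w (xR²w ∧ zR²w)).
(F1): fails — cR²a but no w with cR²w and aR²w.
(F2): condition met.
(F3): condition met.
(F4): fails — bR²c but no w with bR²w and cR²w.
(F5): condition met.
Valid on: (F2), (F3), (F5).

(F2), (F3), (F5)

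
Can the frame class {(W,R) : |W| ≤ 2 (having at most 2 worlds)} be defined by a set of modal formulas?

Not definable by any modal formula

Any modally definable frame class is closed under disjoint unions.
Any modal formula valid on each of 3 disjoint one-world frames is valid on their disjoint union (validity is preserved under disjoint unions). Each one-world frame has |W|=1≤2, but the union has |W|=3.
So no modal formula (or set of formulas) defines exactly the |W|≤2 frames.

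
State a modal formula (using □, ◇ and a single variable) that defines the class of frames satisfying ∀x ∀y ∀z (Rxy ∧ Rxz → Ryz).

A defining formula is ◇ψ → □◇ψ (the 5 axiom).
Suppose ◇ψ→□◇ψ is valid. Take Rxy, Rxz and set V(ψ)={y}. Then ◇ψ at x, so □◇ψ at x, so ◇ψ at z, so some w with Rzw has ψ; w=y, i.e. Rzy. By symmetry of the argument, Ryz.

◇ψ → □◇ψ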